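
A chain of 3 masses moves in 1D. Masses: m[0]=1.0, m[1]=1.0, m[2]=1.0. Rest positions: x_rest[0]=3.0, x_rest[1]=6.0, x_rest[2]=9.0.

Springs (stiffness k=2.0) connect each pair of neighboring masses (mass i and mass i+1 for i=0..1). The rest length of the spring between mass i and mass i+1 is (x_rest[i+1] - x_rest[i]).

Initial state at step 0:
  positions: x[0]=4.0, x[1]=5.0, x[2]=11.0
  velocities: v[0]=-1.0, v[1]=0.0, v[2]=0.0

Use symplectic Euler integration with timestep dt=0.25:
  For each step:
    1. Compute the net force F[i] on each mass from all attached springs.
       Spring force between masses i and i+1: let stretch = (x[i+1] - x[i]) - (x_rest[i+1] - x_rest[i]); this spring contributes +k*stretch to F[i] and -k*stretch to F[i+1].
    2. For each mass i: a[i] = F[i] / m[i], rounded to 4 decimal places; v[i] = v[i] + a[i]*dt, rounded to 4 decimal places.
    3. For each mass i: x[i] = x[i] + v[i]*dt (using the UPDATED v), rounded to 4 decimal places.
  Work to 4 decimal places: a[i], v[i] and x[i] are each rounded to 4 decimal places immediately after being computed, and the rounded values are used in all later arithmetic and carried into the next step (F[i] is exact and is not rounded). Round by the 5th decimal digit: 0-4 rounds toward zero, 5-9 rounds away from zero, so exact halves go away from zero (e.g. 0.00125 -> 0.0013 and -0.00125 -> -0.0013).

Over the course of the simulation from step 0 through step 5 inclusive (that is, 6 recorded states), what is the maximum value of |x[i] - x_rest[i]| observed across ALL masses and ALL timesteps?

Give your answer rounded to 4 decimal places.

Step 0: x=[4.0000 5.0000 11.0000] v=[-1.0000 0.0000 0.0000]
Step 1: x=[3.5000 5.6250 10.6250] v=[-2.0000 2.5000 -1.5000]
Step 2: x=[2.8906 6.6094 10.0000] v=[-2.4375 3.9375 -2.5000]
Step 3: x=[2.3711 7.5528 9.3262] v=[-2.0781 3.7734 -2.6953]
Step 4: x=[2.1243 8.0701 8.8057] v=[-0.9873 2.0693 -2.0820]
Step 5: x=[2.2457 7.9362 8.5683] v=[0.4856 -0.5358 -0.9498]
Max displacement = 2.0701

Answer: 2.0701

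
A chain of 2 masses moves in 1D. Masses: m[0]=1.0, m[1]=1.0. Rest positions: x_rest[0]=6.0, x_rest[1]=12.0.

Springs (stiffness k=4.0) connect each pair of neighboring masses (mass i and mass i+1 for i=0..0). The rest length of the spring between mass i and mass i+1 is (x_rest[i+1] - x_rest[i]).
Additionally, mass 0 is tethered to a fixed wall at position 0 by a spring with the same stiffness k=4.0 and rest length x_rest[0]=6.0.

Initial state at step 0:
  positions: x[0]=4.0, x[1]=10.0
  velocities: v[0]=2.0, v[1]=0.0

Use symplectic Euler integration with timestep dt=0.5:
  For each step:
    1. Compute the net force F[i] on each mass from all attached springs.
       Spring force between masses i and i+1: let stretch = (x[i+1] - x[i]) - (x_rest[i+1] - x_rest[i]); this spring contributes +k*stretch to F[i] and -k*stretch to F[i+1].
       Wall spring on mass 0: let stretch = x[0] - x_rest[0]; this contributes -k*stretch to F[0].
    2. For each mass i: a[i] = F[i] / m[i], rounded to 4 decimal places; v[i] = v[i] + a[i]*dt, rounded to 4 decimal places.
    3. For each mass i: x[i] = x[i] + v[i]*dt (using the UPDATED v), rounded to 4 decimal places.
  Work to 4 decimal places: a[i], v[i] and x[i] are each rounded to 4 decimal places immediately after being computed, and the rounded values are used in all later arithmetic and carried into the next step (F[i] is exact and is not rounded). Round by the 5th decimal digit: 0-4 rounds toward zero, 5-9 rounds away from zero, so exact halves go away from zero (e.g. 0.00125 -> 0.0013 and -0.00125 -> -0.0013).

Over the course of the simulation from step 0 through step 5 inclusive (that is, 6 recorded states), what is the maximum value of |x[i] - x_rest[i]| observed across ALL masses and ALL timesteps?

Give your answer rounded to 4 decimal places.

Step 0: x=[4.0000 10.0000] v=[2.0000 0.0000]
Step 1: x=[7.0000 10.0000] v=[6.0000 0.0000]
Step 2: x=[6.0000 13.0000] v=[-2.0000 6.0000]
Step 3: x=[6.0000 15.0000] v=[0.0000 4.0000]
Step 4: x=[9.0000 14.0000] v=[6.0000 -2.0000]
Step 5: x=[8.0000 14.0000] v=[-2.0000 0.0000]
Max displacement = 3.0000

Answer: 3.0000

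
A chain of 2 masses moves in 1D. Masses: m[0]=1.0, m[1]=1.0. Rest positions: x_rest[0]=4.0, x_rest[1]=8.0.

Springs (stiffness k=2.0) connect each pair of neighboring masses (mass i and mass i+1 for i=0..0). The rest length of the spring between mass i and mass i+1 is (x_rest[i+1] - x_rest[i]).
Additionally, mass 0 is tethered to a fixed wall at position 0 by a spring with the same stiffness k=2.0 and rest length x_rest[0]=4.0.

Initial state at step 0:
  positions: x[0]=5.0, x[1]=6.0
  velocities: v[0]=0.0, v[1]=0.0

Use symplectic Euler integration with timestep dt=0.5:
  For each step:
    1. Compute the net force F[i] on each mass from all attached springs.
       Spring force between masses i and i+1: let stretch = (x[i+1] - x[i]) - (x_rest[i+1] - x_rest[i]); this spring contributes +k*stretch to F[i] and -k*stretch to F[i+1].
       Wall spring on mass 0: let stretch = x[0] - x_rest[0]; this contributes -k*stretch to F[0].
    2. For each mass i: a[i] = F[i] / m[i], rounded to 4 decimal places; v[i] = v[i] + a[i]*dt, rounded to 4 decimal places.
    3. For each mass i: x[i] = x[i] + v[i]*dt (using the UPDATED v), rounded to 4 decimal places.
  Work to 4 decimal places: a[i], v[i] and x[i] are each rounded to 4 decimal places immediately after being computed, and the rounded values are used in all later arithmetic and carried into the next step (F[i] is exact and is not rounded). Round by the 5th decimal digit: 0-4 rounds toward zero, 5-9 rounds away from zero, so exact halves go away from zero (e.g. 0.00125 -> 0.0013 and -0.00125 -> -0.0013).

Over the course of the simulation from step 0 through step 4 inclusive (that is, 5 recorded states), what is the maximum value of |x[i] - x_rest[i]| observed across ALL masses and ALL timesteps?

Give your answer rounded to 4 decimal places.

Answer: 2.2500

Derivation:
Step 0: x=[5.0000 6.0000] v=[0.0000 0.0000]
Step 1: x=[3.0000 7.5000] v=[-4.0000 3.0000]
Step 2: x=[1.7500 8.7500] v=[-2.5000 2.5000]
Step 3: x=[3.1250 8.5000] v=[2.7500 -0.5000]
Step 4: x=[5.6250 7.5625] v=[5.0000 -1.8750]
Max displacement = 2.2500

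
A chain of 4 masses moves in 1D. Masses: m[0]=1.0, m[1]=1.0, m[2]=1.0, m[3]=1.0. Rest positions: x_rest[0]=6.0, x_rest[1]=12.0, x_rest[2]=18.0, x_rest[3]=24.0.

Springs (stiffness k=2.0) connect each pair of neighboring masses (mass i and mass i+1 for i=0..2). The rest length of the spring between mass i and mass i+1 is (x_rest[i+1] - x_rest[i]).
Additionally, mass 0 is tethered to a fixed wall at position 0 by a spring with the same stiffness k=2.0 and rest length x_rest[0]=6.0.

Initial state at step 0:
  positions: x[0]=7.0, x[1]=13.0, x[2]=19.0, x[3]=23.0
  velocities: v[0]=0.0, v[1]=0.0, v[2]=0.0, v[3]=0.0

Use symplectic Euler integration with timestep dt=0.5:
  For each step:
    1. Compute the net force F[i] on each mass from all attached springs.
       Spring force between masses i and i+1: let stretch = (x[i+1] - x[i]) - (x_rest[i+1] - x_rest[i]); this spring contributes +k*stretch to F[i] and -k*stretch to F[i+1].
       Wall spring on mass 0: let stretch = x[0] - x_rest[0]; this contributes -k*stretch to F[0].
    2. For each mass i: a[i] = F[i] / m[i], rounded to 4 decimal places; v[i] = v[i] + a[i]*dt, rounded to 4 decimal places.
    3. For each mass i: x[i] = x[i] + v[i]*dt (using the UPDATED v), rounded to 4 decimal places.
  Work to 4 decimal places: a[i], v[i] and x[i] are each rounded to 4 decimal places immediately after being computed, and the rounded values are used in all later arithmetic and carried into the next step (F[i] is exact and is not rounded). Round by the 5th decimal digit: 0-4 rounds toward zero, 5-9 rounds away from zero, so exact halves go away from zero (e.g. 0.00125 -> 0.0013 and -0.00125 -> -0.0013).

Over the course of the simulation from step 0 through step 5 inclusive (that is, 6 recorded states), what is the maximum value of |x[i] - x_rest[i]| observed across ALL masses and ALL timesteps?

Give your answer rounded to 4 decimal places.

Step 0: x=[7.0000 13.0000 19.0000 23.0000] v=[0.0000 0.0000 0.0000 0.0000]
Step 1: x=[6.5000 13.0000 18.0000 24.0000] v=[-1.0000 0.0000 -2.0000 2.0000]
Step 2: x=[6.0000 12.2500 17.5000 25.0000] v=[-1.0000 -1.5000 -1.0000 2.0000]
Step 3: x=[5.6250 11.0000 18.1250 25.2500] v=[-0.7500 -2.5000 1.2500 0.5000]
Step 4: x=[5.1250 10.6250 18.7500 24.9375] v=[-1.0000 -0.7500 1.2500 -0.6250]
Step 5: x=[4.8125 11.5625 18.4063 24.5313] v=[-0.6250 1.8750 -0.6875 -0.8125]
Max displacement = 1.3750

Answer: 1.3750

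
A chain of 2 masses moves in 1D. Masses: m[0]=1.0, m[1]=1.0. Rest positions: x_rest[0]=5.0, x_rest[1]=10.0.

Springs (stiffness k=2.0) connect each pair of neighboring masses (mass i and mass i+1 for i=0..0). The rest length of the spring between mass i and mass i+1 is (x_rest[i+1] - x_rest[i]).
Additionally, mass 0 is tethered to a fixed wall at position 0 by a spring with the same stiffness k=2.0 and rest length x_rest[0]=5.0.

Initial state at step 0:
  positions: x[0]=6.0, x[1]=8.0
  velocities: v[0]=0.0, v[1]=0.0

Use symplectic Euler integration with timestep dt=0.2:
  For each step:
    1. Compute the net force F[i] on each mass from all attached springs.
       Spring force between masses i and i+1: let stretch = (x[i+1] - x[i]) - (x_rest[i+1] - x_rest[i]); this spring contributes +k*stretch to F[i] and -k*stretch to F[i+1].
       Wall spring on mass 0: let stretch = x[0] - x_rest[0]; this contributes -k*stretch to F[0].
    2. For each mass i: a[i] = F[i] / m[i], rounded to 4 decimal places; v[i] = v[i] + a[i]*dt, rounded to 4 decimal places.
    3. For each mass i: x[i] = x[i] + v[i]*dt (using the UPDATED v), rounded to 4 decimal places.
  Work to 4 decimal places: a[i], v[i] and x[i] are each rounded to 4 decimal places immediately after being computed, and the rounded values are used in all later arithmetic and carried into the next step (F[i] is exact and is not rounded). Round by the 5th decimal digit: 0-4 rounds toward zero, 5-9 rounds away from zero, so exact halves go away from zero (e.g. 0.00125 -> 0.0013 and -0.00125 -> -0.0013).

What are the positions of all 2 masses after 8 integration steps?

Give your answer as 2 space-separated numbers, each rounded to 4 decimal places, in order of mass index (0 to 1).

Step 0: x=[6.0000 8.0000] v=[0.0000 0.0000]
Step 1: x=[5.6800 8.2400] v=[-1.6000 1.2000]
Step 2: x=[5.1104 8.6752] v=[-2.8480 2.1760]
Step 3: x=[4.4172 9.2252] v=[-3.4662 2.7501]
Step 4: x=[3.7552 9.7906] v=[-3.3099 2.8269]
Step 5: x=[3.2756 10.2731] v=[-2.3978 2.4127]
Step 6: x=[3.0938 10.5958] v=[-0.9090 1.6137]
Step 7: x=[3.2647 10.7184] v=[0.8543 0.6129]
Step 8: x=[3.7707 10.6447] v=[2.5299 -0.3686]

Answer: 3.7707 10.6447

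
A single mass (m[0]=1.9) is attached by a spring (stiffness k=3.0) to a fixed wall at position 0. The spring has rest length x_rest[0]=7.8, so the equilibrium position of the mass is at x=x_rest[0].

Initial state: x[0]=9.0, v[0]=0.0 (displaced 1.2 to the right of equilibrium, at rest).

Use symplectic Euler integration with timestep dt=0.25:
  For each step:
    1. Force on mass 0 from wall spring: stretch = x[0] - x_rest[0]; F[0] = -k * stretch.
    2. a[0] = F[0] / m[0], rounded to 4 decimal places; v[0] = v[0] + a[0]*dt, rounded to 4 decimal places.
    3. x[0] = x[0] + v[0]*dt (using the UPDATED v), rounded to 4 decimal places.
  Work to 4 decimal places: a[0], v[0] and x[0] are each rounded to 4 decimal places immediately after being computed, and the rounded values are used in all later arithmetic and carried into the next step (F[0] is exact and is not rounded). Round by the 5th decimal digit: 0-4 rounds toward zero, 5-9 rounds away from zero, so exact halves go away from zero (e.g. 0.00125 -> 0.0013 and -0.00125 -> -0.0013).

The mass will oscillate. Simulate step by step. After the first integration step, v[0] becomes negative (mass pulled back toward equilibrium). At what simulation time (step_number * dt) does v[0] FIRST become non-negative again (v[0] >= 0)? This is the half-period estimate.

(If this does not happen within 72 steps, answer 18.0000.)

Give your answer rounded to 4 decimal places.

Answer: 2.5000

Derivation:
Step 0: x=[9.0000] v=[0.0000]
Step 1: x=[8.8816] v=[-0.4737]
Step 2: x=[8.6564] v=[-0.9007]
Step 3: x=[8.3467] v=[-1.2388]
Step 4: x=[7.9831] v=[-1.4546]
Step 5: x=[7.6014] v=[-1.5269]
Step 6: x=[7.2393] v=[-1.4485]
Step 7: x=[6.9325] v=[-1.2272]
Step 8: x=[6.7113] v=[-0.8848]
Step 9: x=[6.5975] v=[-0.4551]
Step 10: x=[6.6024] v=[0.0196]
First v>=0 after going negative at step 10, time=2.5000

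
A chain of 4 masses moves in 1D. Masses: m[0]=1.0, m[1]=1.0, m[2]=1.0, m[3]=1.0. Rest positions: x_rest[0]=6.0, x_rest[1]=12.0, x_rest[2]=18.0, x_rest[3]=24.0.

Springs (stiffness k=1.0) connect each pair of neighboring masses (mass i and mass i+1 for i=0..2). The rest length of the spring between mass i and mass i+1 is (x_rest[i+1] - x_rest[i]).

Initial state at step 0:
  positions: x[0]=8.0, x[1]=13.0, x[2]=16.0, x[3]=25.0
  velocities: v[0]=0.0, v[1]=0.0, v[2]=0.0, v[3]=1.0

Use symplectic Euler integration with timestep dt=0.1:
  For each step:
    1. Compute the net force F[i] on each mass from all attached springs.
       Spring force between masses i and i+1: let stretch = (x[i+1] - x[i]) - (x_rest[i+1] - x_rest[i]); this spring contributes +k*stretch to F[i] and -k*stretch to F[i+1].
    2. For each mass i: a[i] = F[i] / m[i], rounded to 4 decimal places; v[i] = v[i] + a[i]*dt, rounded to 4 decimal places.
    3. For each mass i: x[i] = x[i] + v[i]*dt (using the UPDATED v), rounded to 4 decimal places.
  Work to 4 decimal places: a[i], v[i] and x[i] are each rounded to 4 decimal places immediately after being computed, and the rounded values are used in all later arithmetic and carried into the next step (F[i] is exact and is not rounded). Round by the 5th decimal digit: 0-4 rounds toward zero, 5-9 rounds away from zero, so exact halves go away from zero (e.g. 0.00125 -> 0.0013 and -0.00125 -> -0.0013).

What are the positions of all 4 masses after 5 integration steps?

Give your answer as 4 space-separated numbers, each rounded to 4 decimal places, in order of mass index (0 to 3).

Step 0: x=[8.0000 13.0000 16.0000 25.0000] v=[0.0000 0.0000 0.0000 1.0000]
Step 1: x=[7.9900 12.9800 16.0600 25.0700] v=[-0.1000 -0.2000 0.6000 0.7000]
Step 2: x=[7.9699 12.9409 16.1793 25.1099] v=[-0.2010 -0.3910 1.1930 0.3990]
Step 3: x=[7.9395 12.8845 16.3555 25.1205] v=[-0.3039 -0.5643 1.7622 0.1059]
Step 4: x=[7.8986 12.8133 16.5847 25.1034] v=[-0.4094 -0.7117 2.2916 -0.1706]
Step 5: x=[7.8468 12.7307 16.8613 25.0612] v=[-0.5179 -0.8260 2.7663 -0.4225]

Answer: 7.8468 12.7307 16.8613 25.0612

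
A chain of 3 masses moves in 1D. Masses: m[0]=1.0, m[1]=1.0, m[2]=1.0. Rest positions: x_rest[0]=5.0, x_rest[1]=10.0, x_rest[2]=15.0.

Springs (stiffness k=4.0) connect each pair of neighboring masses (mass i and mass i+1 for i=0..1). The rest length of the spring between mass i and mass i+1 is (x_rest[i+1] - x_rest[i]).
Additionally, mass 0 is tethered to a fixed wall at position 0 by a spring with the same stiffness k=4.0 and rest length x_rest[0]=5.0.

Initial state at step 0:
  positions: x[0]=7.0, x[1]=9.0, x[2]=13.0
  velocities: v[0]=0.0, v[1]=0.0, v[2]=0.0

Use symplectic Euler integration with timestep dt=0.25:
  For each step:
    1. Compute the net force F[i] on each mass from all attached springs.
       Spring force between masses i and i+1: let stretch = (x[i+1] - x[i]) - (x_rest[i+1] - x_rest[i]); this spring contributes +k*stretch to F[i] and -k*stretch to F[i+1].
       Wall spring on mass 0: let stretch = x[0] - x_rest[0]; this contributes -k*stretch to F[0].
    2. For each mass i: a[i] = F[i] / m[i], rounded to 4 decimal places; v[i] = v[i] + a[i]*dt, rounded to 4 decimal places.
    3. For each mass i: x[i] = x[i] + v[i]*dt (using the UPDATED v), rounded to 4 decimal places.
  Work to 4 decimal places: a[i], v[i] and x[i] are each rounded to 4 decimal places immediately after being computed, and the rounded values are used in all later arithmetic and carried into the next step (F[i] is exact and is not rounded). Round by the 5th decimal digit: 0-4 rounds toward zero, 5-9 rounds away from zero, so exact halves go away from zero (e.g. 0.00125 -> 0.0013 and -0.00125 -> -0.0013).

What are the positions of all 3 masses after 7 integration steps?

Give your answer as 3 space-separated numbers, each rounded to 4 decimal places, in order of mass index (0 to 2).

Answer: 5.7499 9.3402 15.3905

Derivation:
Step 0: x=[7.0000 9.0000 13.0000] v=[0.0000 0.0000 0.0000]
Step 1: x=[5.7500 9.5000 13.2500] v=[-5.0000 2.0000 1.0000]
Step 2: x=[4.0000 10.0000 13.8125] v=[-7.0000 2.0000 2.2500]
Step 3: x=[2.7500 9.9531 14.6719] v=[-5.0000 -0.1875 3.4375]
Step 4: x=[2.6133 9.2852 15.6016] v=[-0.5469 -2.6718 3.7187]
Step 5: x=[3.4912 8.5284 16.2022] v=[3.5117 -3.0273 2.4023]
Step 6: x=[4.7556 8.4307 16.1343] v=[5.0577 -0.3907 -0.2715]
Step 7: x=[5.7499 9.3402 15.3905] v=[3.9772 3.6378 -2.9751]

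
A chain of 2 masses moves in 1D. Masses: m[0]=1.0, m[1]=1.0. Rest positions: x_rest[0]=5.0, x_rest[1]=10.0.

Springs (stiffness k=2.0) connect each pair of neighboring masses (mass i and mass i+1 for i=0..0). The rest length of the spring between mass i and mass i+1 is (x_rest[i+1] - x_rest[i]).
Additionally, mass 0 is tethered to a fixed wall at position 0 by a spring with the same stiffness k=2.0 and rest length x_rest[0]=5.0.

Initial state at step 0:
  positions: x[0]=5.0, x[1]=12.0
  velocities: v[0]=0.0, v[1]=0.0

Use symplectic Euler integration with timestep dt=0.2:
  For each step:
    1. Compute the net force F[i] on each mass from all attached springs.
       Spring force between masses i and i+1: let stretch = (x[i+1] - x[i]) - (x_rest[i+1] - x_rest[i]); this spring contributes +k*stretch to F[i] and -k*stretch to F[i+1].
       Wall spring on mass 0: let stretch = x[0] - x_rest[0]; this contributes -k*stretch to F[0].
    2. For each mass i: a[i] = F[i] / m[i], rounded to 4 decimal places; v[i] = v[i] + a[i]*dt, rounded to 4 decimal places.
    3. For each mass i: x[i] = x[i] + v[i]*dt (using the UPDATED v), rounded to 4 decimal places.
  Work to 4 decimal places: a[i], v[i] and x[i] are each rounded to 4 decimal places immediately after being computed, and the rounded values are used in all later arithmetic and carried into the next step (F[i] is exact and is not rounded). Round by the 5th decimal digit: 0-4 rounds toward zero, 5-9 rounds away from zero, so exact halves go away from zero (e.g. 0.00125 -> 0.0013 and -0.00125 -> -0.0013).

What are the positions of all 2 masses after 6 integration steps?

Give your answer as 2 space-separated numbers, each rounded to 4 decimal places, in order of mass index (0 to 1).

Step 0: x=[5.0000 12.0000] v=[0.0000 0.0000]
Step 1: x=[5.1600 11.8400] v=[0.8000 -0.8000]
Step 2: x=[5.4416 11.5456] v=[1.4080 -1.4720]
Step 3: x=[5.7762 11.1629] v=[1.6730 -1.9136]
Step 4: x=[6.0796 10.7492] v=[1.5172 -2.0683]
Step 5: x=[6.2702 10.3620] v=[0.9532 -1.9361]
Step 6: x=[6.2866 10.0474] v=[0.0818 -1.5728]

Answer: 6.2866 10.0474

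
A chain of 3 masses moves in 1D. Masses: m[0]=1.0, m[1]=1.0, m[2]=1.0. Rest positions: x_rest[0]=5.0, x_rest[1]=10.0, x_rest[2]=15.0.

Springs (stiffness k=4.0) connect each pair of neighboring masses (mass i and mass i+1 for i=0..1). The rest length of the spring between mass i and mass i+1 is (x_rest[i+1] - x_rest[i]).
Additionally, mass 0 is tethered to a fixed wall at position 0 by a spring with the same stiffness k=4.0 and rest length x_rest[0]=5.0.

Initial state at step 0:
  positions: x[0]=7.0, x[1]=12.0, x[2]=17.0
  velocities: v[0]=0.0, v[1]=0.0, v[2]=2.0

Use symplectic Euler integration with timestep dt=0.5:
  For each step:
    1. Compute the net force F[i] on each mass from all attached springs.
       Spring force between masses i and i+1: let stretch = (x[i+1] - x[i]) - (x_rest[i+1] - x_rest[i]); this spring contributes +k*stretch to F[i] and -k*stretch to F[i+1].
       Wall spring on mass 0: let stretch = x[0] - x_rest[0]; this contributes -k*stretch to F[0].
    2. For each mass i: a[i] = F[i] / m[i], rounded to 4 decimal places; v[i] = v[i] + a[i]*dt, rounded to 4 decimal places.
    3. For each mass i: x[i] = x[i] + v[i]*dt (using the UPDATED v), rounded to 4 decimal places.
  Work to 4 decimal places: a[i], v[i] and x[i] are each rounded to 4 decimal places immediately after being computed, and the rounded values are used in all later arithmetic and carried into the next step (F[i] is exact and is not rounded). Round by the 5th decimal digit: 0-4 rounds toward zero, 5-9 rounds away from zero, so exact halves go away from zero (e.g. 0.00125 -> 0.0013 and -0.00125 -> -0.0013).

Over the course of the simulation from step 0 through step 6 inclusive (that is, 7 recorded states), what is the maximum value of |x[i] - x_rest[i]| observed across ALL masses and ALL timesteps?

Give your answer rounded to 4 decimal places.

Step 0: x=[7.0000 12.0000 17.0000] v=[0.0000 0.0000 2.0000]
Step 1: x=[5.0000 12.0000 18.0000] v=[-4.0000 0.0000 2.0000]
Step 2: x=[5.0000 11.0000 18.0000] v=[0.0000 -2.0000 0.0000]
Step 3: x=[6.0000 11.0000 16.0000] v=[2.0000 0.0000 -4.0000]
Step 4: x=[6.0000 11.0000 14.0000] v=[0.0000 0.0000 -4.0000]
Step 5: x=[5.0000 9.0000 14.0000] v=[-2.0000 -4.0000 0.0000]
Step 6: x=[3.0000 8.0000 14.0000] v=[-4.0000 -2.0000 0.0000]
Max displacement = 3.0000

Answer: 3.0000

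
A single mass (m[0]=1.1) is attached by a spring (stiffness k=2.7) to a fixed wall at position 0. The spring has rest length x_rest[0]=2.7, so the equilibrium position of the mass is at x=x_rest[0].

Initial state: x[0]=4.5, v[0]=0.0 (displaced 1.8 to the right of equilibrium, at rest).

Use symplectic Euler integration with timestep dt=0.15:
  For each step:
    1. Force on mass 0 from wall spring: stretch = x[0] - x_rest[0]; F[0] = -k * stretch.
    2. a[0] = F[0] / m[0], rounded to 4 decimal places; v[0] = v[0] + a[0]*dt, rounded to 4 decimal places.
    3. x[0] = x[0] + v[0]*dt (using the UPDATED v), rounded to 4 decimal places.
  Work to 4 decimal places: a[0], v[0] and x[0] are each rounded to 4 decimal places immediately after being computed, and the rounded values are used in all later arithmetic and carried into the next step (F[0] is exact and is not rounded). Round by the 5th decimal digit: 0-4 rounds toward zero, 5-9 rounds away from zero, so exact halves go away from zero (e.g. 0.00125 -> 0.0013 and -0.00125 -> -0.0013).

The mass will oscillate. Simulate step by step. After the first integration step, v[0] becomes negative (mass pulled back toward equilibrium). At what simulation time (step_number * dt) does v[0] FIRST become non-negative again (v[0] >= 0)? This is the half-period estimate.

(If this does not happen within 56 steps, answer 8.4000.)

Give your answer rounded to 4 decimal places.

Step 0: x=[4.5000] v=[0.0000]
Step 1: x=[4.4006] v=[-0.6627]
Step 2: x=[4.2073] v=[-1.2888]
Step 3: x=[3.9307] v=[-1.8438]
Step 4: x=[3.5862] v=[-2.2969]
Step 5: x=[3.1927] v=[-2.6232]
Step 6: x=[2.7720] v=[-2.8046]
Step 7: x=[2.3473] v=[-2.8311]
Step 8: x=[1.9421] v=[-2.7012]
Step 9: x=[1.5788] v=[-2.4222]
Step 10: x=[1.2774] v=[-2.0094]
Step 11: x=[1.0546] v=[-1.4856]
Step 12: x=[0.9226] v=[-0.8798]
Step 13: x=[0.8888] v=[-0.2254]
Step 14: x=[0.9550] v=[0.4415]
First v>=0 after going negative at step 14, time=2.1000

Answer: 2.1000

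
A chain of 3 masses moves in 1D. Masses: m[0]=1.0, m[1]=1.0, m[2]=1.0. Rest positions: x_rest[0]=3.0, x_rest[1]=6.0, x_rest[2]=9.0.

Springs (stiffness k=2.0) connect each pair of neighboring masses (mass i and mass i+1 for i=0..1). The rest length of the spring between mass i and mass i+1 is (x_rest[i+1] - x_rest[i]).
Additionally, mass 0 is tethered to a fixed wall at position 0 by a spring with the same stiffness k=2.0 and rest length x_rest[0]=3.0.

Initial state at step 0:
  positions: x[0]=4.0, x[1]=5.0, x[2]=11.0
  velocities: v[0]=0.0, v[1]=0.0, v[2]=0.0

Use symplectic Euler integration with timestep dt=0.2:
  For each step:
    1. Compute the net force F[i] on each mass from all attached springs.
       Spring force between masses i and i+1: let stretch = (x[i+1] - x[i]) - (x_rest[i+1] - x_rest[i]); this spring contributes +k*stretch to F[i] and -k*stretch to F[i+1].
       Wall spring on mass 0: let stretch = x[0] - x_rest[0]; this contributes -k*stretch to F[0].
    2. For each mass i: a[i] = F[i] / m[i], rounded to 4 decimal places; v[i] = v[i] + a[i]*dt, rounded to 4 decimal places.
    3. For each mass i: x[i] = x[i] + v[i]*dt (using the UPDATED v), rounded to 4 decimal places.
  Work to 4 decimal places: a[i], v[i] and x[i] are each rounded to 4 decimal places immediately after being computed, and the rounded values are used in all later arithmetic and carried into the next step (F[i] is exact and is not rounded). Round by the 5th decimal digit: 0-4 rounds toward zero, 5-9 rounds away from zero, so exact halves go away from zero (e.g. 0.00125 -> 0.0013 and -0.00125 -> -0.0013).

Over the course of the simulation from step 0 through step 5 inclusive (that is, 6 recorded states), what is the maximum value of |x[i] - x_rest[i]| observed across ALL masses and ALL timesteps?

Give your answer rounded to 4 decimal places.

Answer: 2.0885

Derivation:
Step 0: x=[4.0000 5.0000 11.0000] v=[0.0000 0.0000 0.0000]
Step 1: x=[3.7600 5.4000 10.7600] v=[-1.2000 2.0000 -1.2000]
Step 2: x=[3.3504 6.0976 10.3312] v=[-2.0480 3.4880 -2.1440]
Step 3: x=[2.8925 6.9141 9.8037] v=[-2.2893 4.0826 -2.6374]
Step 4: x=[2.5250 7.6401 9.2851] v=[-1.8377 3.6298 -2.5932]
Step 5: x=[2.3647 8.0885 8.8749] v=[-0.8017 2.2418 -2.0512]
Max displacement = 2.0885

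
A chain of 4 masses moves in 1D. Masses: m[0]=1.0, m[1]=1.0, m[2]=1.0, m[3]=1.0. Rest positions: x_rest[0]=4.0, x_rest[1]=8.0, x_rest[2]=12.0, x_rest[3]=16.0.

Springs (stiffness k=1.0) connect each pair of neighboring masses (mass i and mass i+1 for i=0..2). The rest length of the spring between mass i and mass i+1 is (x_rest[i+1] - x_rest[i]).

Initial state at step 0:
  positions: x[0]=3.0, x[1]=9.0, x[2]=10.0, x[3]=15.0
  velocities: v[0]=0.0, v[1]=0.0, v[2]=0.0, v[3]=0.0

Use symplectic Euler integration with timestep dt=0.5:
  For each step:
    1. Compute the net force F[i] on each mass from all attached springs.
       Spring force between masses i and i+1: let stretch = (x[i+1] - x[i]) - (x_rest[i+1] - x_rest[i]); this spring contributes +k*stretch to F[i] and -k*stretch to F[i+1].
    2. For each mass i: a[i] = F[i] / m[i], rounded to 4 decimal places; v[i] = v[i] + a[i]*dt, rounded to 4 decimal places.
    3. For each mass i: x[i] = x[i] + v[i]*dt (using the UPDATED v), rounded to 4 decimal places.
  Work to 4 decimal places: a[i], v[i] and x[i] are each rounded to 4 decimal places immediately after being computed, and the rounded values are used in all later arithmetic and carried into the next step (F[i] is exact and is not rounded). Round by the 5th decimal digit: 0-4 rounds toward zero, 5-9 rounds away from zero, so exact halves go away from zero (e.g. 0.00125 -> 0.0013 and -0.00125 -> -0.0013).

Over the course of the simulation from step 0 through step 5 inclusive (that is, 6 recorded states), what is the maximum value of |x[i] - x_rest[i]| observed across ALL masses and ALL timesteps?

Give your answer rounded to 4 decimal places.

Step 0: x=[3.0000 9.0000 10.0000 15.0000] v=[0.0000 0.0000 0.0000 0.0000]
Step 1: x=[3.5000 7.7500 11.0000 14.7500] v=[1.0000 -2.5000 2.0000 -0.5000]
Step 2: x=[4.0625 6.2500 12.1250 14.5625] v=[1.1250 -3.0000 2.2500 -0.3750]
Step 3: x=[4.1719 5.6719 12.3907 14.7657] v=[0.2188 -1.1563 0.5313 0.4063]
Step 4: x=[3.6563 6.3985 11.5704 15.3751] v=[-1.0312 1.4531 -1.6406 1.2188]
Step 5: x=[2.8263 7.7325 10.4083 16.0334] v=[-1.6601 2.6680 -2.3242 1.3165]
Max displacement = 2.3281

Answer: 2.3281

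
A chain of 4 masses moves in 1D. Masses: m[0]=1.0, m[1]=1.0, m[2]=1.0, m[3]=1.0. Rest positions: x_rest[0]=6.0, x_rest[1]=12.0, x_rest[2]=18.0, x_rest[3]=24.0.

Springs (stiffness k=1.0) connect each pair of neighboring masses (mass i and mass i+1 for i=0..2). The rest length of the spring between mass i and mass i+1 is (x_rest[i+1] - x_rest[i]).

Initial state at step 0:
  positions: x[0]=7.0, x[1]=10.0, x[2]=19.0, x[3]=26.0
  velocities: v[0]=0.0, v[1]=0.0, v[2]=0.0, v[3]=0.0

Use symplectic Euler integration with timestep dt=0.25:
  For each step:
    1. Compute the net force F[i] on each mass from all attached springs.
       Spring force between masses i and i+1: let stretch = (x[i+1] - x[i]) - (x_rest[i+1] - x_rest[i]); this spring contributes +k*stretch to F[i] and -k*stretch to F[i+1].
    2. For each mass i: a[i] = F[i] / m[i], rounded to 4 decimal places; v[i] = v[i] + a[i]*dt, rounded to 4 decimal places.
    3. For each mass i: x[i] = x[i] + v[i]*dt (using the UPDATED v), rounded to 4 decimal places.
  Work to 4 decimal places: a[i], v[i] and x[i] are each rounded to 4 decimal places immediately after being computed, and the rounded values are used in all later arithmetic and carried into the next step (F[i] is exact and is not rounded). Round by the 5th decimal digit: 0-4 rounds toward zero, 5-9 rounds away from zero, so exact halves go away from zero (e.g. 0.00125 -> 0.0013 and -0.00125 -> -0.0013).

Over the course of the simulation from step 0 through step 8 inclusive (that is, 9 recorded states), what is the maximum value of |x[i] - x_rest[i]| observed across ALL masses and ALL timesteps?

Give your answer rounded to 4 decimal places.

Answer: 2.4138

Derivation:
Step 0: x=[7.0000 10.0000 19.0000 26.0000] v=[0.0000 0.0000 0.0000 0.0000]
Step 1: x=[6.8125 10.3750 18.8750 25.9375] v=[-0.7500 1.5000 -0.5000 -0.2500]
Step 2: x=[6.4727 11.0586 18.6602 25.8086] v=[-1.3594 2.7344 -0.8594 -0.5156]
Step 3: x=[6.0445 11.9307 18.4170 25.6079] v=[-1.7129 3.4883 -0.9727 -0.8027]
Step 4: x=[5.6092 12.8403 18.2179 25.3328] v=[-1.7414 3.6383 -0.7966 -1.1004]
Step 5: x=[5.2508 13.6340 18.1273 24.9880] v=[-1.4336 3.1749 -0.3623 -1.3791]
Step 6: x=[5.0414 14.1846 18.1847 24.5894] v=[-0.8378 2.2024 0.2296 -1.5943]
Step 7: x=[5.0284 14.4138 18.3924 24.1655] v=[-0.0520 0.9166 0.8308 -1.6955]
Step 8: x=[5.2270 14.3050 18.7123 23.7558] v=[0.7944 -0.4351 1.2794 -1.6388]
Max displacement = 2.4138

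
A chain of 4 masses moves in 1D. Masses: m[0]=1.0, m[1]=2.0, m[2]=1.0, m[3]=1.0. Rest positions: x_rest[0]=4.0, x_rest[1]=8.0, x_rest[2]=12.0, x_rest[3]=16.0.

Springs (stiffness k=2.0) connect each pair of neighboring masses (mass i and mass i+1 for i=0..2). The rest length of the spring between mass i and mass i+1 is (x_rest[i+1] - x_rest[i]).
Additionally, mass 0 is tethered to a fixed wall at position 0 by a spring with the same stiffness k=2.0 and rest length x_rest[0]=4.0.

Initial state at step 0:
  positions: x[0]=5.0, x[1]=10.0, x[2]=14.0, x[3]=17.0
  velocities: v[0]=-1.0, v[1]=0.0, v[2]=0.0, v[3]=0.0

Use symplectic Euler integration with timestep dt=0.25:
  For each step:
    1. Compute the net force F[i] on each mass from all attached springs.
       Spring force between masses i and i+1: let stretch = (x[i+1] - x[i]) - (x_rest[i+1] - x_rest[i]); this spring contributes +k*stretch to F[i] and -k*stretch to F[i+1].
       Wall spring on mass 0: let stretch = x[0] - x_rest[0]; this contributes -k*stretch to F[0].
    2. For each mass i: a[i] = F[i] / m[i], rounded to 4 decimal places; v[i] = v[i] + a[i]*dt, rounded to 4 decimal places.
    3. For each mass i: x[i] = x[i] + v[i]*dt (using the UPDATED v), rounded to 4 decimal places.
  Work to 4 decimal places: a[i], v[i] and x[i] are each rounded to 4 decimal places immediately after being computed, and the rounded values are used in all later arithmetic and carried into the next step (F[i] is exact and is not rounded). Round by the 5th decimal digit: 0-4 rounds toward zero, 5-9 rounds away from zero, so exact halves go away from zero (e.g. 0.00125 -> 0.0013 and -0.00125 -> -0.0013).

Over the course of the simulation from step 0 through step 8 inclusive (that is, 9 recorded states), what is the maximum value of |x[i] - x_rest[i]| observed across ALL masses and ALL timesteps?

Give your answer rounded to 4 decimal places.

Step 0: x=[5.0000 10.0000 14.0000 17.0000] v=[-1.0000 0.0000 0.0000 0.0000]
Step 1: x=[4.7500 9.9375 13.8750 17.1250] v=[-1.0000 -0.2500 -0.5000 0.5000]
Step 2: x=[4.5547 9.7969 13.6641 17.3438] v=[-0.7813 -0.5625 -0.8438 0.8750]
Step 3: x=[4.4453 9.5703 13.4297 17.6026] v=[-0.4376 -0.9063 -0.9376 1.0352]
Step 4: x=[4.4209 9.2646 13.2345 17.8398] v=[-0.0978 -1.2227 -0.7809 0.9488]
Step 5: x=[4.4493 8.9043 13.1187 18.0014] v=[0.1136 -1.4412 -0.4632 0.6462]
Step 6: x=[4.4784 8.5290 13.0864 18.0526] v=[0.1165 -1.5014 -0.1291 0.2049]
Step 7: x=[4.4541 8.1853 13.1052 17.9831] v=[-0.0974 -1.3747 0.0753 -0.2782]
Step 8: x=[4.3394 7.9159 13.1188 17.8038] v=[-0.4589 -1.0775 0.0543 -0.7172]
Max displacement = 2.0526

Answer: 2.0526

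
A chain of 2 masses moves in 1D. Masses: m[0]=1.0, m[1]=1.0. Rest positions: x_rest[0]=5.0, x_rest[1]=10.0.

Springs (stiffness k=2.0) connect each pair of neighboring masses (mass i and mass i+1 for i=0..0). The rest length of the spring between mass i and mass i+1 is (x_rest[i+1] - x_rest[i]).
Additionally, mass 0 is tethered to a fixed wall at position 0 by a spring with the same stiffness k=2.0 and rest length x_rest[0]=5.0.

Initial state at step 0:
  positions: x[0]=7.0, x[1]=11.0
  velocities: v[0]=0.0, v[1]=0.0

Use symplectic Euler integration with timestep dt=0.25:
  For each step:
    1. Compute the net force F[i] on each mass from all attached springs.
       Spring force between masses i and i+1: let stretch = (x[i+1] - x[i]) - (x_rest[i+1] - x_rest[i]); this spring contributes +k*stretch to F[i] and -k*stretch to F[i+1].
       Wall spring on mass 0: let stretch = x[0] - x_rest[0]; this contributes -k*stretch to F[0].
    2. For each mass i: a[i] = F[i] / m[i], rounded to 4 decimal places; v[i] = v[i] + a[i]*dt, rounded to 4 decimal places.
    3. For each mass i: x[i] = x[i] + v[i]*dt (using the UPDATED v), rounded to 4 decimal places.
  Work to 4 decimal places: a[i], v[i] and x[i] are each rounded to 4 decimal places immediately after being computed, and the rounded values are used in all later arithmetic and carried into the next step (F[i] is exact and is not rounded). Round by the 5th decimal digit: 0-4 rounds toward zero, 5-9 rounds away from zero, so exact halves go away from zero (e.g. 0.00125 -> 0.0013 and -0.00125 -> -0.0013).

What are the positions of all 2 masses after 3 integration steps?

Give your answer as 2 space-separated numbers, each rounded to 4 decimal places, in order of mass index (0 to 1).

Answer: 5.2617 11.4590

Derivation:
Step 0: x=[7.0000 11.0000] v=[0.0000 0.0000]
Step 1: x=[6.6250 11.1250] v=[-1.5000 0.5000]
Step 2: x=[5.9844 11.3125] v=[-2.5625 0.7500]
Step 3: x=[5.2617 11.4590] v=[-2.8907 0.5860]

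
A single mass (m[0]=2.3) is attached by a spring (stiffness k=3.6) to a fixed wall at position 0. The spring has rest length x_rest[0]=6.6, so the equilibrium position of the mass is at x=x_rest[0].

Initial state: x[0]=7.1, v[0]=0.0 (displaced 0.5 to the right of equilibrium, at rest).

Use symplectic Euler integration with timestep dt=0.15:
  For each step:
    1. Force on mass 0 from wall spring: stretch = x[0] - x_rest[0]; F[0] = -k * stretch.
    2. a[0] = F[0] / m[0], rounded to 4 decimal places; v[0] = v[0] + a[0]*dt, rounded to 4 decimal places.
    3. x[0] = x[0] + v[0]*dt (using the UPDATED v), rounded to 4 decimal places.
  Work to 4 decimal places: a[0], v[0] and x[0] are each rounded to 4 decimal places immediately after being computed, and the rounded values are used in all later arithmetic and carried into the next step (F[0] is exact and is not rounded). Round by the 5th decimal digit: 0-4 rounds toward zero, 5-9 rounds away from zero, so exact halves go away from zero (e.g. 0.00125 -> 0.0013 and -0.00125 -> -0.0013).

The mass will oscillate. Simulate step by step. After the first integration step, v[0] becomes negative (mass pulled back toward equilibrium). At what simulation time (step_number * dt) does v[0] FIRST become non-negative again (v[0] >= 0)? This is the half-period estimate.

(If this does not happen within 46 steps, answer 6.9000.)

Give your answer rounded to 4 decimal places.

Answer: 2.5500

Derivation:
Step 0: x=[7.1000] v=[0.0000]
Step 1: x=[7.0824] v=[-0.1174]
Step 2: x=[7.0478] v=[-0.2307]
Step 3: x=[6.9974] v=[-0.3358]
Step 4: x=[6.9330] v=[-0.4291]
Step 5: x=[6.8569] v=[-0.5073]
Step 6: x=[6.7718] v=[-0.5676]
Step 7: x=[6.6806] v=[-0.6079]
Step 8: x=[6.5866] v=[-0.6268]
Step 9: x=[6.4930] v=[-0.6237]
Step 10: x=[6.4032] v=[-0.5986]
Step 11: x=[6.3203] v=[-0.5524]
Step 12: x=[6.2473] v=[-0.4867]
Step 13: x=[6.1867] v=[-0.4039]
Step 14: x=[6.1407] v=[-0.3069]
Step 15: x=[6.1108] v=[-0.1991]
Step 16: x=[6.0982] v=[-0.0842]
Step 17: x=[6.1032] v=[0.0336]
First v>=0 after going negative at step 17, time=2.5500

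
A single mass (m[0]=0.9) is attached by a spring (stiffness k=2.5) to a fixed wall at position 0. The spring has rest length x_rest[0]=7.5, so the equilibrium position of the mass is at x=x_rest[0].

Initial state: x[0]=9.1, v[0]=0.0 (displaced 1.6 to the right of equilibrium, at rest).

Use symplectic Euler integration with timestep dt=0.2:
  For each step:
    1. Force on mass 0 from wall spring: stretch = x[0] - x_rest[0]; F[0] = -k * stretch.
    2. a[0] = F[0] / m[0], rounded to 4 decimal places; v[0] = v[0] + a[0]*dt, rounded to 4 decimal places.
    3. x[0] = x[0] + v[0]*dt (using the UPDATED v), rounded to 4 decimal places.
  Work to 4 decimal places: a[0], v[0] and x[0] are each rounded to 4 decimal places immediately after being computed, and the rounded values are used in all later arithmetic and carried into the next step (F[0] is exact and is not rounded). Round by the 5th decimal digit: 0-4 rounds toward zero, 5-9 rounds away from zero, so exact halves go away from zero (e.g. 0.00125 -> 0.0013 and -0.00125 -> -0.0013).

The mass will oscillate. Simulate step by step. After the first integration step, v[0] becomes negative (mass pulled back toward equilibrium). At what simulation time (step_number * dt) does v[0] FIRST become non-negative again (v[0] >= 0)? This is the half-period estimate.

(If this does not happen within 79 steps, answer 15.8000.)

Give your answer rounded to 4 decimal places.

Answer: 2.0000

Derivation:
Step 0: x=[9.1000] v=[0.0000]
Step 1: x=[8.9222] v=[-0.8889]
Step 2: x=[8.5864] v=[-1.6790]
Step 3: x=[8.1299] v=[-2.2826]
Step 4: x=[7.6034] v=[-2.6325]
Step 5: x=[7.0654] v=[-2.6899]
Step 6: x=[6.5757] v=[-2.4485]
Step 7: x=[6.1887] v=[-1.9350]
Step 8: x=[5.9474] v=[-1.2065]
Step 9: x=[5.8786] v=[-0.3439]
Step 10: x=[5.9900] v=[0.5569]
First v>=0 after going negative at step 10, time=2.0000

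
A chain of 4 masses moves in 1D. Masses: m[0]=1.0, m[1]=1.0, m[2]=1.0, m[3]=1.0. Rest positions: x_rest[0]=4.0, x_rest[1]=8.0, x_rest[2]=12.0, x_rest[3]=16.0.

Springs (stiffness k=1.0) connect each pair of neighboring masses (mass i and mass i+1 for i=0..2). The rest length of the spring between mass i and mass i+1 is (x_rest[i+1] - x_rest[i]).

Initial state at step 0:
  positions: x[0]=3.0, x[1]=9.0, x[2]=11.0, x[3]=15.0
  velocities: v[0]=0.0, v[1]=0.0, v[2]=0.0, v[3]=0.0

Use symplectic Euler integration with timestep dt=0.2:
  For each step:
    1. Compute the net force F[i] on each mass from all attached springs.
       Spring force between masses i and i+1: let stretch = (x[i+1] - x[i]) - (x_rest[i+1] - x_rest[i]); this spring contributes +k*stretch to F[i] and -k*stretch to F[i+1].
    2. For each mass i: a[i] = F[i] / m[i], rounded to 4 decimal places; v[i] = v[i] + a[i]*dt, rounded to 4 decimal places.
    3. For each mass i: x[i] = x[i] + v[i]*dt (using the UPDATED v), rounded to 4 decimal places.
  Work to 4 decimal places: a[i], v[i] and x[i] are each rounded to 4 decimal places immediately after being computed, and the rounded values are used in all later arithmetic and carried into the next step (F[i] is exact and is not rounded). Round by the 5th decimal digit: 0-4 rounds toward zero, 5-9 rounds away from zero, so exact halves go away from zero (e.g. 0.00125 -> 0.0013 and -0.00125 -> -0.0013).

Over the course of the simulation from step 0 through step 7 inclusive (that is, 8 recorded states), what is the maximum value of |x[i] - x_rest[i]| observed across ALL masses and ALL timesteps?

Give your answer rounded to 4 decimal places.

Step 0: x=[3.0000 9.0000 11.0000 15.0000] v=[0.0000 0.0000 0.0000 0.0000]
Step 1: x=[3.0800 8.8400 11.0800 15.0000] v=[0.4000 -0.8000 0.4000 0.0000]
Step 2: x=[3.2304 8.5392 11.2272 15.0032] v=[0.7520 -1.5040 0.7360 0.0160]
Step 3: x=[3.4332 8.1336 11.4179 15.0154] v=[1.0138 -2.0282 0.9536 0.0608]
Step 4: x=[3.6640 7.6713 11.6211 15.0437] v=[1.1539 -2.3114 1.0162 0.1413]
Step 5: x=[3.8951 7.2067 11.8033 15.0951] v=[1.1554 -2.3229 0.9108 0.2568]
Step 6: x=[4.0986 6.7935 11.9333 15.1748] v=[1.0177 -2.0659 0.6498 0.3984]
Step 7: x=[4.2499 6.4781 11.9873 15.2848] v=[0.7567 -1.5769 0.2701 0.5501]
Max displacement = 1.5219

Answer: 1.5219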